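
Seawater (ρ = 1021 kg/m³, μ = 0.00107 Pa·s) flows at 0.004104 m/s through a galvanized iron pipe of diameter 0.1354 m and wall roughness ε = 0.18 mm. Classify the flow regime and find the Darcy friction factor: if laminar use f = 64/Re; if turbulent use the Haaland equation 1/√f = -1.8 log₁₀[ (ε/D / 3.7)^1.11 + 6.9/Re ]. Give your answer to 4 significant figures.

f ≈ 0.1207

Re = ρVD/μ = 1021·0.004104·0.1354/0.00107 = 530.2.
Re < 2300 → laminar, so f = 64/Re = 0.1207 (roughness is irrelevant in laminar flow).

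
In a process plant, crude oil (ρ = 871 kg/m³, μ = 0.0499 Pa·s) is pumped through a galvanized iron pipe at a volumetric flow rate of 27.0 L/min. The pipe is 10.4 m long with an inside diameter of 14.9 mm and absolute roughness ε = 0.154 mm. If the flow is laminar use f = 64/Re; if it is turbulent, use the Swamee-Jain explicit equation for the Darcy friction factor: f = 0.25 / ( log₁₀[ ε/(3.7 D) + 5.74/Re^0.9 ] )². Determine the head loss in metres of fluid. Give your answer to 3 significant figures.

h_f ≈ 22.6 m

Q = 27.0 L/min = 27.0/60000 = 0.00045 m³/s.
Cross-sectional area A = πD²/4 = π(0.0149)²/4 = 0.0001744 m²; mean velocity V = Q/A = 0.00045/0.0001744 = 2.581 m/s.
Reynolds number Re = ρVD/μ = 871 · 2.581 · 0.0149 / 0.0499 = 671.2.
Re < 2300 → laminar flow, so f = 64/Re = 64/671.2 = 0.09535 (the turbulent correlation is not needed).
Darcy-Weisbach: ΔP = f(L/D)(ρV²/2) = 0.09535·(10.4/0.0149)·(871·2.581²/2) = 0.09535·698·2901 = 1.93e+05 Pa.
Head loss h_f = ΔP/(ρg) = 1.93e+05/(871·9.81) = 22.6 m.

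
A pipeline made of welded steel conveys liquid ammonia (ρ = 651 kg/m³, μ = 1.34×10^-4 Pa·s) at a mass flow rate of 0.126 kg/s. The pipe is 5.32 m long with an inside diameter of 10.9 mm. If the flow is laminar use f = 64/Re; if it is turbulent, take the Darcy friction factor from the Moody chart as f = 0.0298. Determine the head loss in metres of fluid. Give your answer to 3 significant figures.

h_f ≈ 3.19 m

A = πD²/4 = π(0.0109)²/4 = 9.331e-05 m²; mean velocity V = ṁ/(ρA) = 0.126/(651 · 9.331e-05) = 2.074 m/s.
Reynolds number Re = ρVD/μ = 651 · 2.074 · 0.0109 / 0.000134 = 1.098e+05.
Re > 4000 → turbulent; use the Moody-chart value f = 0.0298.
Darcy-Weisbach: ΔP = f(L/D)(ρV²/2) = 0.0298·(5.32/0.0109)·(651·2.074²/2) = 0.0298·488.1·1400 = 2.037e+04 Pa.
Head loss h_f = ΔP/(ρg) = 2.037e+04/(651·9.81) = 3.19 m.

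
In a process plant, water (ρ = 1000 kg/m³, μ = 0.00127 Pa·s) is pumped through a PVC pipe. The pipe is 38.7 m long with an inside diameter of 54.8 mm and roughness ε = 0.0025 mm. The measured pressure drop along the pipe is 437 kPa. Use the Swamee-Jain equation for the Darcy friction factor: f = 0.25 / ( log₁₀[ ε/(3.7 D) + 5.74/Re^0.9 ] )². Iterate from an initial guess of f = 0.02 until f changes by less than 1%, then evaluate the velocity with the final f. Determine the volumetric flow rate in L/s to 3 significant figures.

Q ≈ 22.0 L/s

Rearranging Darcy-Weisbach: V = √(2·ΔP·D/(f·L·ρ)). With ε/D = 2.5e-06/0.0548 = 4.56e-05, iterate starting from f = 0.02:
  f = 0.02 → V = √(2·4.37e+05·0.0548/(0.02·38.7·1000)) = 7.866 m/s; Re = ρVD/μ = 3.394e+05; f → 0.0146
  f = 0.0146 → V = 9.207 m/s; Re = 3.973e+05; f → 0.01425
  f = 0.01425 → V = 9.319 m/s; Re = 4.021e+05; f → 0.01422
Converged (Δf/f < 1%). With the final f = 0.01422: V = √(2·4.37e+05·0.0548/(0.01422·38.7·1000)) = 9.328 m/s.
Q = V·A = 9.328·(π/4·0.0548²) = 0.022 m³/s = 22.0 L/s.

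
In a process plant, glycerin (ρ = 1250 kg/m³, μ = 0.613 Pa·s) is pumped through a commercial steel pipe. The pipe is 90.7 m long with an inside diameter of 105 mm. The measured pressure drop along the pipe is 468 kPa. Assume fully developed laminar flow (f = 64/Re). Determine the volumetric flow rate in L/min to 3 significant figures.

For laminar flow, f = 64/Re with Re = ρVD/μ, so Darcy-Weisbach reduces to ΔP = 32μLV/D². Solving for V: V = ΔP·D²/(32μL) = 4.68e+05·(0.105)²/(32·0.613·90.7) = 2.9 m/s.
Check: Re = ρVD/μ = 1250·2.9·0.105/0.613 = 620.9 < 2300, so the laminar assumption holds.
Q = V·A = 2.9·(π/4·0.105²) = 0.02511 m³/s = 1510 L/min.

Q ≈ 1510 L/min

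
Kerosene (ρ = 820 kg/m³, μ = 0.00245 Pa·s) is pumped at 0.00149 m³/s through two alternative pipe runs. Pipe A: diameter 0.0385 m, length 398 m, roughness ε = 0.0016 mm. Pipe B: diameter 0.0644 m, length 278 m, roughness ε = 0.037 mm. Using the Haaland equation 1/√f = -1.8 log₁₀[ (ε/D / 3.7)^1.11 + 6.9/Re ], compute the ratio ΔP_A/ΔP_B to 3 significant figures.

Pipe A: V = Q/A = 0.00149/0.001164 = 1.28 m/s; Re = 1.649e+04; ε/D = 4.16e-05; Haaland → f = 0.02709; ΔP_A = f(L/D)(ρV²/2) = 1.881e+05 Pa.
Pipe B: V = Q/A = 0.00149/0.003257 = 0.4574 m/s; Re = 9860; ε/D = 0.000575; Haaland → f = 0.03171; ΔP_B = f(L/D)(ρV²/2) = 1.174e+04 Pa.
ΔP_A/ΔP_B = 1.881e+05/1.174e+04 = 16.0.

ΔP_A/ΔP_B ≈ 16.0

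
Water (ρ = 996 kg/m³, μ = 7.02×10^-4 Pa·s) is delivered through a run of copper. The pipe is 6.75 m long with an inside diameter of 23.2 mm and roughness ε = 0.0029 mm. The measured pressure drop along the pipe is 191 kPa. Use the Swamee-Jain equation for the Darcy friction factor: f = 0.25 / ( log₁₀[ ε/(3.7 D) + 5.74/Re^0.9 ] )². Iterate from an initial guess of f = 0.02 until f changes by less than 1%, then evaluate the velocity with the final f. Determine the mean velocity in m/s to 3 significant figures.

V ≈ 9.18 m/s

Rearranging Darcy-Weisbach: V = √(2·ΔP·D/(f·L·ρ)). With ε/D = 2.9e-06/0.0232 = 0.000125, iterate starting from f = 0.02:
  f = 0.02 → V = √(2·1.91e+05·0.0232/(0.02·6.75·996)) = 8.119 m/s; Re = ρVD/μ = 2.672e+05; f → 0.01591
  f = 0.01591 → V = 9.102 m/s; Re = 2.996e+05; f → 0.01567
  f = 0.01567 → V = 9.171 m/s; Re = 3.019e+05; f → 0.01566
Converged (Δf/f < 1%). With the final f = 0.01566: V = √(2·1.91e+05·0.0232/(0.01566·6.75·996)) = 9.176 m/s.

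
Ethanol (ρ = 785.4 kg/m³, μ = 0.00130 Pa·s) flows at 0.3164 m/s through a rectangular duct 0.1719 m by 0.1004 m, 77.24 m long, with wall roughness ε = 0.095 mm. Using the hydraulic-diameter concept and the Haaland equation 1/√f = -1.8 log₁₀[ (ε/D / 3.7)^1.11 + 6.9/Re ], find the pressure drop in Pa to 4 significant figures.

ΔP ≈ 625.3 Pa

Hydraulic diameter D_h = 4A/P = 4·(0.1719·0.1004)/(2·(0.1719+0.1004)) = 0.06904/0.5446 = 0.1268 m.
Re = ρVD_h/μ = 785.4·0.3164·0.1268/0.0013 = 2.423e+04.
ε/D_h = 9.5e-05/0.1268 = 0.000749; Haaland gives 1/√f = -1.8 log₁₀[7.95e-05+0.000285] = 6.19, so f = 0.0261.
ΔP = f(L/D_h)(ρV²/2) = 0.0261·77.24/0.1268·39.31 = 625.3 Pa.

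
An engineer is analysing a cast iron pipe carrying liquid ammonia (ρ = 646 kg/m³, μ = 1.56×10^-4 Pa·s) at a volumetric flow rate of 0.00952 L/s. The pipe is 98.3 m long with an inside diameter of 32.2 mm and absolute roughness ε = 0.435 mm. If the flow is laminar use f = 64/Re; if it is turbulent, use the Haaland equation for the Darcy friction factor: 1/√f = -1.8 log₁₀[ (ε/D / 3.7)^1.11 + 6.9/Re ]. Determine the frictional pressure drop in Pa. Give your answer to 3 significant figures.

ΔP ≈ 5.53 Pa

Q = 0.00952 L/s = 0.00952/1000 = 9.52e-06 m³/s.
Cross-sectional area A = πD²/4 = π(0.0322)²/4 = 0.0008143 m²; mean velocity V = Q/A = 9.52e-06/0.0008143 = 0.01169 m/s.
Reynolds number Re = ρVD/μ = 646 · 0.01169 · 0.0322 / 0.000156 = 1559.
Re < 2300 → laminar flow, so f = 64/Re = 64/1559 = 0.04106 (the turbulent correlation is not needed).
Darcy-Weisbach: ΔP = f(L/D)(ρV²/2) = 0.04106·(98.3/0.0322)·(646·0.01169²/2) = 0.04106·3053·0.04414 = 5.533 Pa.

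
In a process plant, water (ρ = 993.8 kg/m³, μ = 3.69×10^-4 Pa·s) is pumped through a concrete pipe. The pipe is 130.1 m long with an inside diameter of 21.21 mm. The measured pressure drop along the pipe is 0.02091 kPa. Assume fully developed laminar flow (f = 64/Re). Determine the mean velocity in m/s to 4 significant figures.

For laminar flow, f = 64/Re with Re = ρVD/μ, so Darcy-Weisbach reduces to ΔP = 32μLV/D². Solving for V: V = ΔP·D²/(32μL) = 20.91·(0.02121)²/(32·0.000369·130.1) = 0.006123 m/s.
Check: Re = ρVD/μ = 993.8·0.006123·0.02121/0.000369 = 349.8 < 2300, so the laminar assumption holds.

V ≈ 0.006123 m/s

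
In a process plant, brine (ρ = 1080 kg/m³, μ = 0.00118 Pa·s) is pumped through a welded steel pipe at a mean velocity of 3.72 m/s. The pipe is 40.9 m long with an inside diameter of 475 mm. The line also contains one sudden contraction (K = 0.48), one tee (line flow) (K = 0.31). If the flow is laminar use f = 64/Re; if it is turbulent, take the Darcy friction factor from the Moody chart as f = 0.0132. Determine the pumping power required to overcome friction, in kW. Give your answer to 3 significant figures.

P ≈ 9.49 kW

Reynolds number Re = ρVD/μ = 1080 · 3.72 · 0.475 / 0.00118 = 1.617e+06.
Re > 4000 → turbulent; use the Moody-chart value f = 0.0132.
Total minor-loss coefficient ΣK = 1·0.48 + 1·0.31 = 0.79.
ΔP = [f·L/D + ΣK]·(ρV²/2) = [0.0132·40.9/0.475 + 0.79]·(1080·3.72²/2) = [1.137 + 0.79]·7473 = 1.44e+04 Pa.
Q = V·A = 3.72·0.1772 = 0.6592 m³/s.
Pumping power P = QΔP = 0.6592·1.44e+04 = 9490 W = 9.49 kW.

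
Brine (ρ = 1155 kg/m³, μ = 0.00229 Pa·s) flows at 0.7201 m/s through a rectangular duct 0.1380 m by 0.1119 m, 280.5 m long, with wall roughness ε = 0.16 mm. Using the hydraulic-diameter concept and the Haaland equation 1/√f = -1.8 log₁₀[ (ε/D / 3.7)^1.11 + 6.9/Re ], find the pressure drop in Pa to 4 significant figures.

ΔP ≈ 16900 Pa

Hydraulic diameter D_h = 4A/P = 4·(0.138·0.1119)/(2·(0.138+0.1119)) = 0.06177/0.4998 = 0.1236 m.
Re = ρVD_h/μ = 1155·0.7201·0.1236/0.00229 = 4.489e+04.
ε/D_h = 0.00016/0.1236 = 0.00129; Haaland gives 1/√f = -1.8 log₁₀[0.000146+0.000154] = 6.342, so f = 0.02486.
ΔP = f(L/D_h)(ρV²/2) = 0.02486·280.5/0.1236·299.5 = 1.69e+04 Pa.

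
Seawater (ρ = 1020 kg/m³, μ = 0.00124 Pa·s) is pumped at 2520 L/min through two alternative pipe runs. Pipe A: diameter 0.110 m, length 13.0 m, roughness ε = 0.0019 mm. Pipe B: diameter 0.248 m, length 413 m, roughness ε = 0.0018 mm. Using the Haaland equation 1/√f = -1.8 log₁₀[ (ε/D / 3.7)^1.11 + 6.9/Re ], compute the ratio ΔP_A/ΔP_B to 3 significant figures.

ΔP_A/ΔP_B ≈ 1.59

Pipe A: V = Q/A = 0.042/0.009503 = 4.42 m/s; Re = 3.999e+05; ε/D = 1.73e-05; Haaland → f = 0.01377; ΔP_A = f(L/D)(ρV²/2) = 1.622e+04 Pa.
Pipe B: V = Q/A = 0.042/0.04831 = 0.8695 m/s; Re = 1.774e+05; ε/D = 7.26e-06; Haaland → f = 0.01591; ΔP_B = f(L/D)(ρV²/2) = 1.021e+04 Pa.
ΔP_A/ΔP_B = 1.622e+04/1.021e+04 = 1.59.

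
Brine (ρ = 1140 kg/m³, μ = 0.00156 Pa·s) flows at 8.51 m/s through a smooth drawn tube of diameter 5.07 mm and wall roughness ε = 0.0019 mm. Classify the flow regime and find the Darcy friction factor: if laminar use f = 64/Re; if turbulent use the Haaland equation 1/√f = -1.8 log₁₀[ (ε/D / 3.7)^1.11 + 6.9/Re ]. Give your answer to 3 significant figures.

Re = ρVD/μ = 1140·8.51·0.00507/0.00156 = 3.153e+04.
Re > 4000 → turbulent. ε/D = 1.9e-06/0.00507 = 0.000375; Haaland: 1/√f = -1.8 log₁₀[3.68e-05 + 0.000219] = 6.466, so f = 0.02392.

f ≈ 0.0239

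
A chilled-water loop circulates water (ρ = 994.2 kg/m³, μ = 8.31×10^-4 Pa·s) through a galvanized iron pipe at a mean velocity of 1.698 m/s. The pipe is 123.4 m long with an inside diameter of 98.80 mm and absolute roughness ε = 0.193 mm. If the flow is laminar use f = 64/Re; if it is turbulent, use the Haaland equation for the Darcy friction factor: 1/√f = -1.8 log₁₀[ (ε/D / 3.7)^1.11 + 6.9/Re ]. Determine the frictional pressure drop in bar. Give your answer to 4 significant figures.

Reynolds number Re = ρVD/μ = 994.2 · 1.698 · 0.0988 / 0.000831 = 2.007e+05.
Re > 4000 → turbulent. Relative roughness ε/D = 0.000193/0.0988 = 0.00195. Haaland: 1/√f = -1.8 log₁₀[(0.00195/3.7)^1.11 + 6.9/2.007e+05] = -1.8 log₁₀[0.00023 + 3.44e-05] = 6.439, so f = 0.02412.
Darcy-Weisbach: ΔP = f(L/D)(ρV²/2) = 0.02412·(123.4/0.0988)·(994.2·1.698²/2) = 0.02412·1249·1433 = 4.317e+04 Pa.
ΔP = 4.317e+04 Pa = 0.4317 bar.

ΔP ≈ 0.4317 bar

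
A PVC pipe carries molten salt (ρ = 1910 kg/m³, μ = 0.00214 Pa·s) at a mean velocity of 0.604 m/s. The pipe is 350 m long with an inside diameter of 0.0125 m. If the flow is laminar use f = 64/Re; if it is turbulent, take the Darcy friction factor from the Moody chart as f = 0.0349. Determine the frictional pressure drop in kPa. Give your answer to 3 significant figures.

ΔP ≈ 340 kPa

Reynolds number Re = ρVD/μ = 1910 · 0.604 · 0.0125 / 0.00214 = 6739.
Re > 4000 → turbulent; use the Moody-chart value f = 0.0349.
Darcy-Weisbach: ΔP = f(L/D)(ρV²/2) = 0.0349·(350/0.0125)·(1910·0.604²/2) = 0.0349·2.8e+04·348.4 = 3.405e+05 Pa.
ΔP = 3.405e+05 Pa = 340 kPa.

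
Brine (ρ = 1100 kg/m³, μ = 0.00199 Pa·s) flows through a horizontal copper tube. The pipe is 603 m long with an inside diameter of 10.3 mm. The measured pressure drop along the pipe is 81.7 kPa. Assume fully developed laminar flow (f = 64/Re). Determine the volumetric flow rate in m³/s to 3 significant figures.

For laminar flow, f = 64/Re with Re = ρVD/μ, so Darcy-Weisbach reduces to ΔP = 32μLV/D². Solving for V: V = ΔP·D²/(32μL) = 8.17e+04·(0.0103)²/(32·0.00199·603) = 0.2257 m/s.
Check: Re = ρVD/μ = 1100·0.2257·0.0103/0.00199 = 1285 < 2300, so the laminar assumption holds.
Q = V·A = 0.2257·(π/4·0.0103²) = 1.881e-05 m³/s = 1.88×10^-5 m³/s.

Q ≈ 1.88×10^-5 m³/s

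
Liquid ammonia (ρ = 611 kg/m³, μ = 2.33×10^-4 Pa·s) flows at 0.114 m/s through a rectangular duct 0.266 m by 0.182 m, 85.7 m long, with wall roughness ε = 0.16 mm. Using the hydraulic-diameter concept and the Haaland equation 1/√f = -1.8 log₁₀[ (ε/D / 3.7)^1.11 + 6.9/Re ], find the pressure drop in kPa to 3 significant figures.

ΔP ≈ 0.0349 kPa

Hydraulic diameter D_h = 4A/P = 4·(0.266·0.182)/(2·(0.266+0.182)) = 0.1936/0.896 = 0.2161 m.
Re = ρVD_h/μ = 611·0.114·0.2161/0.000233 = 6.461e+04.
ε/D_h = 0.00016/0.2161 = 0.00074; Haaland gives 1/√f = -1.8 log₁₀[7.84e-05+0.000107] = 6.718, so f = 0.02216.
ΔP = f(L/D_h)(ρV²/2) = 0.02216·85.7/0.2161·3.97 = 34.88 Pa.
ΔP = 0.0349 kPa.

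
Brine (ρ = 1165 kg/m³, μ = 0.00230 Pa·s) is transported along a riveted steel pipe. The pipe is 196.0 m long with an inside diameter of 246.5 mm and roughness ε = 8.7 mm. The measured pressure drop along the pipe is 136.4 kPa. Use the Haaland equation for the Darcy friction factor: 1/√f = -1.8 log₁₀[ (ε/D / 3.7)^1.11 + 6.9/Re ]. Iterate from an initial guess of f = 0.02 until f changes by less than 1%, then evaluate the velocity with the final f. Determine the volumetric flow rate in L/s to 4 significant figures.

Rearranging Darcy-Weisbach: V = √(2·ΔP·D/(f·L·ρ)). With ε/D = 0.0087/0.2465 = 0.0353, iterate starting from f = 0.02:
  f = 0.02 → V = √(2·1.364e+05·0.2465/(0.02·196·1165)) = 3.837 m/s; Re = ρVD/μ = 4.791e+05; f → 0.06142
  f = 0.06142 → V = 2.19 m/s; Re = 2.734e+05; f → 0.06147
Converged (Δf/f < 1%). With the final f = 0.06147: V = √(2·1.364e+05·0.2465/(0.06147·196·1165)) = 2.189 m/s.
Q = V·A = 2.189·(π/4·0.2465²) = 0.1045 m³/s = 104.5 L/s.

Q ≈ 104.5 L/s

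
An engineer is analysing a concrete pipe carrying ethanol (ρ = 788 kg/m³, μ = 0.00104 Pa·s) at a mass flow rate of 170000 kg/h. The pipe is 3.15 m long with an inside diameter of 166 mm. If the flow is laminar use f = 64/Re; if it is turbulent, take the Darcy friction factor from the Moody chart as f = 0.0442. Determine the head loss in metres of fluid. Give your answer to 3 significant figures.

h_f ≈ 0.328 m

ṁ = 170000 kg/h = 170000/3600 = 47.22 kg/s.
A = πD²/4 = π(0.166)²/4 = 0.02164 m²; mean velocity V = ṁ/(ρA) = 47.22/(788 · 0.02164) = 2.769 m/s.
Reynolds number Re = ρVD/μ = 788 · 2.769 · 0.166 / 0.00104 = 3.483e+05.
Re > 4000 → turbulent; use the Moody-chart value f = 0.0442.
Darcy-Weisbach: ΔP = f(L/D)(ρV²/2) = 0.0442·(3.15/0.166)·(788·2.769²/2) = 0.0442·18.98·3021 = 2534 Pa.
Head loss h_f = ΔP/(ρg) = 2534/(788·9.81) = 0.328 m.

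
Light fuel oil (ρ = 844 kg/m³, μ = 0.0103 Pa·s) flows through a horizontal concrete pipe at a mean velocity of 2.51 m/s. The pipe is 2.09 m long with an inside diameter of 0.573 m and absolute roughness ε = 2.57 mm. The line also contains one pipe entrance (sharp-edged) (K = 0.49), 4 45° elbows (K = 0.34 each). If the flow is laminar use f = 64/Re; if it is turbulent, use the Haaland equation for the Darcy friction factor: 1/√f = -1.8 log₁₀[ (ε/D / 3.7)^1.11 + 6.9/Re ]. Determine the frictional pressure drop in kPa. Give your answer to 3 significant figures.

Reynolds number Re = ρVD/μ = 844 · 2.51 · 0.573 / 0.0103 = 1.179e+05.
Re > 4000 → turbulent. Relative roughness ε/D = 0.00257/0.573 = 0.00449. Haaland: 1/√f = -1.8 log₁₀[(0.00449/3.7)^1.11 + 6.9/1.179e+05] = -1.8 log₁₀[0.000579 + 5.85e-05] = 5.752, so f = 0.03023.
Total minor-loss coefficient ΣK = 1·0.49 + 4·0.34 = 1.85.
ΔP = [f·L/D + ΣK]·(ρV²/2) = [0.03023·2.09/0.573 + 1.85]·(844·2.51²/2) = [0.1103 + 1.85]·2659 = 5212 Pa.
ΔP = 5212 Pa = 5.21 kPa.

ΔP ≈ 5.21 kPa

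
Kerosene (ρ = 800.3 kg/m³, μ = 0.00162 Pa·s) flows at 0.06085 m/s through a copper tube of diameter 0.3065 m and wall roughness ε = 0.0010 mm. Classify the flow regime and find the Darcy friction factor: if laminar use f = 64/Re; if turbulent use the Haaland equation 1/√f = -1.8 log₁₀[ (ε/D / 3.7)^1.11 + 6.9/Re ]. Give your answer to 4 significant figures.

Re = ρVD/μ = 800.3·0.06085·0.3065/0.00162 = 9214.
Re > 4000 → turbulent. ε/D = 1e-06/0.3065 = 3.26e-06; Haaland: 1/√f = -1.8 log₁₀[1.9e-07 + 0.000749] = 5.626, so f = 0.0316.

f ≈ 0.03160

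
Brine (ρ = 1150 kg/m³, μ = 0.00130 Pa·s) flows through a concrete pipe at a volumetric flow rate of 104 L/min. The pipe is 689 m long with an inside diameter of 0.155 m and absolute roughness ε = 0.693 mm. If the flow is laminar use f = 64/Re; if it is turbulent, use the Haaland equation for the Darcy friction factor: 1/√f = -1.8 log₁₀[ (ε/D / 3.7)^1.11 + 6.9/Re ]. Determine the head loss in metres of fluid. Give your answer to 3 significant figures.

Q = 104 L/min = 104/60000 = 0.001733 m³/s.
Cross-sectional area A = πD²/4 = π(0.155)²/4 = 0.01887 m²; mean velocity V = Q/A = 0.001733/0.01887 = 0.09186 m/s.
Reynolds number Re = ρVD/μ = 1150 · 0.09186 · 0.155 / 0.0013 = 1.26e+04.
Re > 4000 → turbulent. Relative roughness ε/D = 0.000693/0.155 = 0.00447. Haaland: 1/√f = -1.8 log₁₀[(0.00447/3.7)^1.11 + 6.9/1.26e+04] = -1.8 log₁₀[0.000577 + 0.000548] = 5.308, so f = 0.03549.
Darcy-Weisbach: ΔP = f(L/D)(ρV²/2) = 0.03549·(689/0.155)·(1150·0.09186²/2) = 0.03549·4445·4.852 = 765.5 Pa.
Head loss h_f = ΔP/(ρg) = 765.5/(1150·9.81) = 0.0679 m.

h_f ≈ 0.0679 m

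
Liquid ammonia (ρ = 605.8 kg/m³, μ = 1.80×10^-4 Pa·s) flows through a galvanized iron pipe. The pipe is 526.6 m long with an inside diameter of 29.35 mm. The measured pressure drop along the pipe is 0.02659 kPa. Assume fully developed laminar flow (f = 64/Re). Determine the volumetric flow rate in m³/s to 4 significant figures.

For laminar flow, f = 64/Re with Re = ρVD/μ, so Darcy-Weisbach reduces to ΔP = 32μLV/D². Solving for V: V = ΔP·D²/(32μL) = 26.59·(0.02935)²/(32·0.00018·526.6) = 0.007551 m/s.
Check: Re = ρVD/μ = 605.8·0.007551·0.02935/0.00018 = 745.9 < 2300, so the laminar assumption holds.
Q = V·A = 0.007551·(π/4·0.02935²) = 5.109e-06 m³/s = 5.109×10^-6 m³/s.

Q ≈ 5.109×10^-6 m³/s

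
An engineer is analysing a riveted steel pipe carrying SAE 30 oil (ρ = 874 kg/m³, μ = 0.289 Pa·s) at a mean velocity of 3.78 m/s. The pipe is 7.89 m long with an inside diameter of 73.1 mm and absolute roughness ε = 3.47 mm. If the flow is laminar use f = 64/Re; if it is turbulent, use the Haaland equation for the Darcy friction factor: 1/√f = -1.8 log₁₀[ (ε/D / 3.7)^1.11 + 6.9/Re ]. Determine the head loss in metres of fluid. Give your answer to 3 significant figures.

Reynolds number Re = ρVD/μ = 874 · 3.78 · 0.0731 / 0.289 = 835.6.
Re < 2300 → laminar flow, so f = 64/Re = 64/835.6 = 0.07659 (the turbulent correlation is not needed).
Darcy-Weisbach: ΔP = f(L/D)(ρV²/2) = 0.07659·(7.89/0.0731)·(874·3.78²/2) = 0.07659·107.9·6244 = 5.162e+04 Pa.
Head loss h_f = ΔP/(ρg) = 5.162e+04/(874·9.81) = 6.02 m.

h_f ≈ 6.02 m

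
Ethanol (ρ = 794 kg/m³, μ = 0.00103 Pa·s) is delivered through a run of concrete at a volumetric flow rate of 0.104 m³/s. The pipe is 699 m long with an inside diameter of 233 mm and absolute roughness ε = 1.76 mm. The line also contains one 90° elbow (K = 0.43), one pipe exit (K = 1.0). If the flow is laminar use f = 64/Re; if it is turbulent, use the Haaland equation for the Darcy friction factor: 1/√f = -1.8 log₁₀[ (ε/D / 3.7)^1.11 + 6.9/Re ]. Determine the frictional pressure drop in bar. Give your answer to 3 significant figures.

ΔP ≈ 2.50 bar

Cross-sectional area A = πD²/4 = π(0.233)²/4 = 0.04264 m²; mean velocity V = Q/A = 0.104/0.04264 = 2.439 m/s.
Reynolds number Re = ρVD/μ = 794 · 2.439 · 0.233 / 0.00103 = 4.381e+05.
Re > 4000 → turbulent. Relative roughness ε/D = 0.00176/0.233 = 0.00755. Haaland: 1/√f = -1.8 log₁₀[(0.00755/3.7)^1.11 + 6.9/4.381e+05] = -1.8 log₁₀[0.00103 + 1.57e-05] = 5.363, so f = 0.03477.
Total minor-loss coefficient ΣK = 1·0.43 + 1·1 = 1.43.
ΔP = [f·L/D + ΣK]·(ρV²/2) = [0.03477·699/0.233 + 1.43]·(794·2.439²/2) = [104.3 + 1.43]·2362 = 2.497e+05 Pa.
ΔP = 2.497e+05 Pa = 2.50 bar.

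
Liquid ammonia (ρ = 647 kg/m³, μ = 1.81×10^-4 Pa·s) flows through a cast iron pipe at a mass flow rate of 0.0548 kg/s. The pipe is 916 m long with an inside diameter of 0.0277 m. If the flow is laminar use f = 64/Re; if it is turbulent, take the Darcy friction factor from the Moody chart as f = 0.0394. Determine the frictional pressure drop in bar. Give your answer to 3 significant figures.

A = πD²/4 = π(0.0277)²/4 = 0.0006026 m²; mean velocity V = ṁ/(ρA) = 0.0548/(647 · 0.0006026) = 0.1405 m/s.
Reynolds number Re = ρVD/μ = 647 · 0.1405 · 0.0277 / 0.000181 = 1.392e+04.
Re > 4000 → turbulent; use the Moody-chart value f = 0.0394.
Darcy-Weisbach: ΔP = f(L/D)(ρV²/2) = 0.0394·(916/0.0277)·(647·0.1405²/2) = 0.0394·3.307e+04·6.39 = 8326 Pa.
ΔP = 8326 Pa = 0.0833 bar.

ΔP ≈ 0.0833 bar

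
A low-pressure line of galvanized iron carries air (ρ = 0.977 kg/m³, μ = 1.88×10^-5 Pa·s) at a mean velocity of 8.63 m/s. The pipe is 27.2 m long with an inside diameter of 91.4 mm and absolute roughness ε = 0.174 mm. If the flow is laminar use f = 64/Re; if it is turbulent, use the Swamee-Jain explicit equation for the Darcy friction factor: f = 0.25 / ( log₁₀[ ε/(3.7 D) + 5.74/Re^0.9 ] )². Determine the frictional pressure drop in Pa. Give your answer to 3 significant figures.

ΔP ≈ 294 Pa

Reynolds number Re = ρVD/μ = 0.977 · 8.63 · 0.0914 / 1.88e-05 = 4.099e+04.
Re > 4000 → turbulent. Relative roughness ε/D = 0.000174/0.0914 = 0.0019. Swamee-Jain: f = 0.25/(log₁₀[0.0019/3.7 + 5.74/4.099e+04^0.9])² = 0.25/(log₁₀[0.000515 + 0.000405])² = 0.25/(-3.036)² = 0.02712.
Darcy-Weisbach: ΔP = f(L/D)(ρV²/2) = 0.02712·(27.2/0.0914)·(0.977·8.63²/2) = 0.02712·297.6·36.38 = 293.6 Pa.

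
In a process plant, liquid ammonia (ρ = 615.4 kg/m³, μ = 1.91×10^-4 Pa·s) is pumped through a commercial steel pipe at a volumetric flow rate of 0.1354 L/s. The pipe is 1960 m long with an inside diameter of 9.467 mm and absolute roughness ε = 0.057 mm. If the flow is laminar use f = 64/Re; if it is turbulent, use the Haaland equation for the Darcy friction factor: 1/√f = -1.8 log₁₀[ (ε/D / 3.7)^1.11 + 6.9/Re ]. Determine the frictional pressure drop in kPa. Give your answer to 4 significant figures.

ΔP ≈ 7893 kPa

Q = 0.1354 L/s = 0.1354/1000 = 0.0001354 m³/s.
Cross-sectional area A = πD²/4 = π(0.009467)²/4 = 7.039e-05 m²; mean velocity V = Q/A = 0.0001354/7.039e-05 = 1.924 m/s.
Reynolds number Re = ρVD/μ = 615.4 · 1.924 · 0.009467 / 0.000191 = 5.867e+04.
Re > 4000 → turbulent. Relative roughness ε/D = 5.7e-05/0.009467 = 0.00602. Haaland: 1/√f = -1.8 log₁₀[(0.00602/3.7)^1.11 + 6.9/5.867e+04] = -1.8 log₁₀[0.000803 + 0.000118] = 5.465, so f = 0.03349.
Darcy-Weisbach: ΔP = f(L/D)(ρV²/2) = 0.03349·(1960/0.009467)·(615.4·1.924²/2) = 0.03349·2.07e+05·1139 = 7.893e+06 Pa.
ΔP = 7.893e+06 Pa = 7893 kPa.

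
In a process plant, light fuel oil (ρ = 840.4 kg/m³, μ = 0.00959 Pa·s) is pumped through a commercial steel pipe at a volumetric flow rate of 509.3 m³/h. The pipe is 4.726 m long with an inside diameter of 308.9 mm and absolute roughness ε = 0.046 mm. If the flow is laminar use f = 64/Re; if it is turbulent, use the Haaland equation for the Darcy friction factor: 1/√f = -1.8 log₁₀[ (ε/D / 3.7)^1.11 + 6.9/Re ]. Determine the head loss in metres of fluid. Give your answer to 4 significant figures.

Q = 509.3 m³/h = 509.3/3600 = 0.1415 m³/s.
Cross-sectional area A = πD²/4 = π(0.3089)²/4 = 0.07494 m²; mean velocity V = Q/A = 0.1415/0.07494 = 1.888 m/s.
Reynolds number Re = ρVD/μ = 840.4 · 1.888 · 0.3089 / 0.00959 = 5.11e+04.
Re > 4000 → turbulent. Relative roughness ε/D = 4.6e-05/0.3089 = 0.000149. Haaland: 1/√f = -1.8 log₁₀[(0.000149/3.7)^1.11 + 6.9/5.11e+04] = -1.8 log₁₀[1.32e-05 + 0.000135] = 6.892, so f = 0.02105.
Darcy-Weisbach: ΔP = f(L/D)(ρV²/2) = 0.02105·(4.726/0.3089)·(840.4·1.888²/2) = 0.02105·15.3·1497 = 482.3 Pa.
Head loss h_f = ΔP/(ρg) = 482.3/(840.4·9.81) = 0.05850 m.

h_f ≈ 0.05850 m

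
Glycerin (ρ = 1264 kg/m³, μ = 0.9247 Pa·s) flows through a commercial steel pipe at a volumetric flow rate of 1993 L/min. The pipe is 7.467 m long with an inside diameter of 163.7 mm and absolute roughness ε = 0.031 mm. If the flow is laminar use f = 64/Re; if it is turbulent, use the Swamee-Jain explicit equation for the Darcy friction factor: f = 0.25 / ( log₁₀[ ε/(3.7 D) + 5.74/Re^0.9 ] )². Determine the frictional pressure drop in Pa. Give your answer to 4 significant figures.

Q = 1993 L/min = 1993/60000 = 0.03322 m³/s.
Cross-sectional area A = πD²/4 = π(0.1637)²/4 = 0.02105 m²; mean velocity V = Q/A = 0.03322/0.02105 = 1.578 m/s.
Reynolds number Re = ρVD/μ = 1264 · 1.578 · 0.1637 / 0.925 = 353.2.
Re < 2300 → laminar flow, so f = 64/Re = 64/353.2 = 0.1812 (the turbulent correlation is not needed).
Darcy-Weisbach: ΔP = f(L/D)(ρV²/2) = 0.1812·(7.467/0.1637)·(1264·1.578²/2) = 0.1812·45.61·1574 = 1.301e+04 Pa.

ΔP ≈ 13010 Pa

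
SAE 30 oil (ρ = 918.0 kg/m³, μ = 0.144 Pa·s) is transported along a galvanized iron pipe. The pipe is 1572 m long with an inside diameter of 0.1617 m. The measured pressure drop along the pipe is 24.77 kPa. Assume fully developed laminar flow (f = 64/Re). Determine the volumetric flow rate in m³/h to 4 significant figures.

Q ≈ 6.610 m³/h

For laminar flow, f = 64/Re with Re = ρVD/μ, so Darcy-Weisbach reduces to ΔP = 32μLV/D². Solving for V: V = ΔP·D²/(32μL) = 2.477e+04·(0.1617)²/(32·0.144·1572) = 0.08941 m/s.
Check: Re = ρVD/μ = 918·0.08941·0.1617/0.144 = 92.17 < 2300, so the laminar assumption holds.
Q = V·A = 0.08941·(π/4·0.1617²) = 0.001836 m³/s = 6.610 m³/h.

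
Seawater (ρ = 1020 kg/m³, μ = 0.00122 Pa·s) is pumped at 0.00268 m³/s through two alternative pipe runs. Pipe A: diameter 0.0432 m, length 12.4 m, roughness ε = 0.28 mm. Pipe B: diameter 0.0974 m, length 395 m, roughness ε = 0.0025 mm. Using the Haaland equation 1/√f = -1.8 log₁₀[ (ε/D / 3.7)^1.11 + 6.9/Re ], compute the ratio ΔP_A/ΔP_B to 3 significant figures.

ΔP_A/ΔP_B ≈ 2.65

Pipe A: V = Q/A = 0.00268/0.001466 = 1.828 m/s; Re = 6.604e+04; ε/D = 0.00648; Haaland → f = 0.03405; ΔP_A = f(L/D)(ρV²/2) = 1.667e+04 Pa.
Pipe B: V = Q/A = 0.00268/0.007451 = 0.3597 m/s; Re = 2.929e+04; ε/D = 2.57e-05; Haaland → f = 0.0235; ΔP_B = f(L/D)(ρV²/2) = 6287 Pa.
ΔP_A/ΔP_B = 1.667e+04/6287 = 2.65.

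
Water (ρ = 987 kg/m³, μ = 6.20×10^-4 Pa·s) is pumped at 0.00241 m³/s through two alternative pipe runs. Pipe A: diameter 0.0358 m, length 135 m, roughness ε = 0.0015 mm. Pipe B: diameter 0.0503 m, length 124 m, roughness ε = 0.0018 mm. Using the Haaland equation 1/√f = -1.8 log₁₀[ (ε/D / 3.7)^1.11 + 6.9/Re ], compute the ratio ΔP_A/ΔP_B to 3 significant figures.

ΔP_A/ΔP_B ≈ 5.58

Pipe A: V = Q/A = 0.00241/0.001007 = 2.394 m/s; Re = 1.364e+05; ε/D = 4.19e-05; Haaland → f = 0.01693; ΔP_A = f(L/D)(ρV²/2) = 1.806e+05 Pa.
Pipe B: V = Q/A = 0.00241/0.001987 = 1.213 m/s; Re = 9.711e+04; ε/D = 3.58e-05; Haaland → f = 0.01808; ΔP_B = f(L/D)(ρV²/2) = 3.235e+04 Pa.
ΔP_A/ΔP_B = 1.806e+05/3.235e+04 = 5.58.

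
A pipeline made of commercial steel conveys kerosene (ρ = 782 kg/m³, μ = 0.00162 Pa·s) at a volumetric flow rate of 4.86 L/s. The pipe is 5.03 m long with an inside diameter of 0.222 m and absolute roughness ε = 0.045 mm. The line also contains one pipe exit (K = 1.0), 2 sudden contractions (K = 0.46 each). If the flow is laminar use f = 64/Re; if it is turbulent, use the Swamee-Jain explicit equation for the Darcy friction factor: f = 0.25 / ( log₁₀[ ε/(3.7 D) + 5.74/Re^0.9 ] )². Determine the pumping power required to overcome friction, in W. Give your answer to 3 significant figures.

P ≈ 0.0772 W

Q = 4.86 L/s = 4.86/1000 = 0.00486 m³/s.
Cross-sectional area A = πD²/4 = π(0.222)²/4 = 0.03871 m²; mean velocity V = Q/A = 0.00486/0.03871 = 0.1256 m/s.
Reynolds number Re = ρVD/μ = 782 · 0.1256 · 0.222 / 0.00162 = 1.346e+04.
Re > 4000 → turbulent. Relative roughness ε/D = 4.5e-05/0.222 = 0.000203. Swamee-Jain: f = 0.25/(log₁₀[0.000203/3.7 + 5.74/1.346e+04^0.9])² = 0.25/(log₁₀[5.48e-05 + 0.0011])² = 0.25/(-2.936)² = 0.029.
Total minor-loss coefficient ΣK = 1·1 + 2·0.46 = 1.92.
ΔP = [f·L/D + ΣK]·(ρV²/2) = [0.029·5.03/0.222 + 1.92]·(782·0.1256²/2) = [0.6571 + 1.92]·6.164 = 15.89 Pa.
Pumping power P = QΔP = 0.00486·15.89 = 0.07720 W = 0.0772 W.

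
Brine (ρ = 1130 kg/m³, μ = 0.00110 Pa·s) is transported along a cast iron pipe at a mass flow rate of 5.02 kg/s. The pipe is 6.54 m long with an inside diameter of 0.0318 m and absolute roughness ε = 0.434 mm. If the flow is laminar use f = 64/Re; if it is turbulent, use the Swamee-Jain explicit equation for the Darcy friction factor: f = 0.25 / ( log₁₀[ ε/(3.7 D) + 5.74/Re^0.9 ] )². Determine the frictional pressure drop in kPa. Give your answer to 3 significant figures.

ΔP ≈ 155 kPa

A = πD²/4 = π(0.0318)²/4 = 0.0007942 m²; mean velocity V = ṁ/(ρA) = 5.02/(1130 · 0.0007942) = 5.593 m/s.
Reynolds number Re = ρVD/μ = 1130 · 5.593 · 0.0318 / 0.0011 = 1.827e+05.
Re > 4000 → turbulent. Relative roughness ε/D = 0.000434/0.0318 = 0.0136. Swamee-Jain: f = 0.25/(log₁₀[0.0136/3.7 + 5.74/1.827e+05^0.9])² = 0.25/(log₁₀[0.00369 + 0.000106])² = 0.25/(-2.421)² = 0.04266.
Darcy-Weisbach: ΔP = f(L/D)(ρV²/2) = 0.04266·(6.54/0.0318)·(1130·5.593²/2) = 0.04266·205.7·1.768e+04 = 1.551e+05 Pa.
ΔP = 1.551e+05 Pa = 155 kPa.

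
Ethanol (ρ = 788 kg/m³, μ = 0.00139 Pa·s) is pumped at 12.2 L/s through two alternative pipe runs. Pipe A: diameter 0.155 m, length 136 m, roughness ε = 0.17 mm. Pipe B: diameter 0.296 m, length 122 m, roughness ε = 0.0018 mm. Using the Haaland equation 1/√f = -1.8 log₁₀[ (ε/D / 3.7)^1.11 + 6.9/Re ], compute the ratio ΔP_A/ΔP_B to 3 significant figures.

ΔP_A/ΔP_B ≈ 28.6

Pipe A: V = Q/A = 0.0122/0.01887 = 0.6466 m/s; Re = 5.681e+04; ε/D = 0.0011; Haaland → f = 0.02362; ΔP_A = f(L/D)(ρV²/2) = 3413 Pa.
Pipe B: V = Q/A = 0.0122/0.06881 = 0.1773 m/s; Re = 2.975e+04; ε/D = 6.08e-06; Haaland → f = 0.02337; ΔP_B = f(L/D)(ρV²/2) = 119.3 Pa.
ΔP_A/ΔP_B = 3413/119.3 = 28.6.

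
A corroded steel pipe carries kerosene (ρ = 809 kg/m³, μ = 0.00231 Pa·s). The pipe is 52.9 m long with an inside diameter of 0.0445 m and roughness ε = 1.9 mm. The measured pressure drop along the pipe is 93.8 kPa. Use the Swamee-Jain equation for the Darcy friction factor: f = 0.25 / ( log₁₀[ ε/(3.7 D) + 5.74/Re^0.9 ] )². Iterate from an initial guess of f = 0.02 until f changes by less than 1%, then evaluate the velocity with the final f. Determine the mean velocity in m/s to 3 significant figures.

Rearranging Darcy-Weisbach: V = √(2·ΔP·D/(f·L·ρ)). With ε/D = 0.0019/0.0445 = 0.0427, iterate starting from f = 0.02:
  f = 0.02 → V = √(2·9.38e+04·0.0445/(0.02·52.9·809)) = 3.123 m/s; Re = ρVD/μ = 4.867e+04; f → 0.06747
  f = 0.06747 → V = 1.7 m/s; Re = 2.65e+04; f → 0.06811
Converged (Δf/f < 1%). With the final f = 0.06811: V = √(2·9.38e+04·0.0445/(0.06811·52.9·809)) = 1.692 m/s.

V ≈ 1.69 m/s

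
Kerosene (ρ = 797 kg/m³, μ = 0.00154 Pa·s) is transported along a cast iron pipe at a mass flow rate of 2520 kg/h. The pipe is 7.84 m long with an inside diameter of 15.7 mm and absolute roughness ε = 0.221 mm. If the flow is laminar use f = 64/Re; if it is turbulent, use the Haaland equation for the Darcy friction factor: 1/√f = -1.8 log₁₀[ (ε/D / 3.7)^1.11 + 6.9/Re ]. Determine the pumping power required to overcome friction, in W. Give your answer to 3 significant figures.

ṁ = 2520 kg/h = 2520/3600 = 0.7 kg/s.
A = πD²/4 = π(0.0157)²/4 = 0.0001936 m²; mean velocity V = ṁ/(ρA) = 0.7/(797 · 0.0001936) = 4.537 m/s.
Reynolds number Re = ρVD/μ = 797 · 4.537 · 0.0157 / 0.00154 = 3.686e+04.
Re > 4000 → turbulent. Relative roughness ε/D = 0.000221/0.0157 = 0.0141. Haaland: 1/√f = -1.8 log₁₀[(0.0141/3.7)^1.11 + 6.9/3.686e+04] = -1.8 log₁₀[0.00206 + 0.000187] = 4.767, so f = 0.04401.
Darcy-Weisbach: ΔP = f(L/D)(ρV²/2) = 0.04401·(7.84/0.0157)·(797·4.537²/2) = 0.04401·499.4·8202 = 1.803e+05 Pa.
Q = ṁ/ρ = 0.7/797 = 0.0008783 m³/s.
Pumping power P = QΔP = 0.0008783·1.803e+05 = 158.3 W = 158 W.

P ≈ 158 W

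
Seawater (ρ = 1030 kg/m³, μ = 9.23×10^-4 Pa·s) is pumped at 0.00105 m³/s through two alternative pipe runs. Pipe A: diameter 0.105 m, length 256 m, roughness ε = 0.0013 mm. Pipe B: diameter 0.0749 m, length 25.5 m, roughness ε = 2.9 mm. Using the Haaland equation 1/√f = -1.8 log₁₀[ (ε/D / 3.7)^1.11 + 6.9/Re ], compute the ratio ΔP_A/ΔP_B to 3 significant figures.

Pipe A: V = Q/A = 0.00105/0.008659 = 0.1213 m/s; Re = 1.421e+04; ε/D = 1.24e-05; Haaland → f = 0.02812; ΔP_A = f(L/D)(ρV²/2) = 519.2 Pa.
Pipe B: V = Q/A = 0.00105/0.004406 = 0.2383 m/s; Re = 1.992e+04; ε/D = 0.0387; Haaland → f = 0.06524; ΔP_B = f(L/D)(ρV²/2) = 649.6 Pa.
ΔP_A/ΔP_B = 519.2/649.6 = 0.799.

ΔP_A/ΔP_B ≈ 0.799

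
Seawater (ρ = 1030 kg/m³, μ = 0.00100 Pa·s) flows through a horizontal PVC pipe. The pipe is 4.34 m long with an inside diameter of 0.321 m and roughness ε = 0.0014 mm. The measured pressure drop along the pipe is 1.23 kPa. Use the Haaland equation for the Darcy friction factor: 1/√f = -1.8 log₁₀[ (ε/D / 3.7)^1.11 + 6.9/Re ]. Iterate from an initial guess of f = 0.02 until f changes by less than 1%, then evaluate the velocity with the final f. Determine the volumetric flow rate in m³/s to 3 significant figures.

Q ≈ 0.322 m³/s

Rearranging Darcy-Weisbach: V = √(2·ΔP·D/(f·L·ρ)). With ε/D = 1.4e-06/0.321 = 4.36e-06, iterate starting from f = 0.02:
  f = 0.02 → V = √(2·1230·0.321/(0.02·4.34·1030)) = 2.972 m/s; Re = ρVD/μ = 9.826e+05; f → 0.01169
  f = 0.01169 → V = 3.887 m/s; Re = 1.285e+06; f → 0.0112
  f = 0.0112 → V = 3.971 m/s; Re = 1.313e+06; f → 0.01116
Converged (Δf/f < 1%). With the final f = 0.01116: V = √(2·1230·0.321/(0.01116·4.34·1030)) = 3.978 m/s.
Q = V·A = 3.978·(π/4·0.321²) = 0.3219 m³/s = 0.322 m³/s.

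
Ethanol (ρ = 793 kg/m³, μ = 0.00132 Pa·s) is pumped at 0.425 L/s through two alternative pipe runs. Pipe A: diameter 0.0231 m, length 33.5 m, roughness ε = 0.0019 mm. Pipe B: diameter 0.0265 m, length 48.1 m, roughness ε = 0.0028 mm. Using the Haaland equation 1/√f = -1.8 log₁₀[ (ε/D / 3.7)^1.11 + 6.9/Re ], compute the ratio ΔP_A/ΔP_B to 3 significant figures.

ΔP_A/ΔP_B ≈ 1.33

Pipe A: V = Q/A = 0.000425/0.0004191 = 1.014 m/s; Re = 1.407e+04; ε/D = 8.23e-05; Haaland → f = 0.02828; ΔP_A = f(L/D)(ρV²/2) = 1.672e+04 Pa.
Pipe B: V = Q/A = 0.000425/0.0005515 = 0.7706 m/s; Re = 1.227e+04; ε/D = 0.000106; Haaland → f = 0.02935; ΔP_B = f(L/D)(ρV²/2) = 1.254e+04 Pa.
ΔP_A/ΔP_B = 1.672e+04/1.254e+04 = 1.33.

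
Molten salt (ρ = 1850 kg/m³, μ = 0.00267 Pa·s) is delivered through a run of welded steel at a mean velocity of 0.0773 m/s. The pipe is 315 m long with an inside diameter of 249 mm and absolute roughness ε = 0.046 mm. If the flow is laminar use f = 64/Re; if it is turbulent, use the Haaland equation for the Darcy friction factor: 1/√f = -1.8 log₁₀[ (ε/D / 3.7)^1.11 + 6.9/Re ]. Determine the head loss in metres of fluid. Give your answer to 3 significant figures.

Reynolds number Re = ρVD/μ = 1850 · 0.0773 · 0.249 / 0.00267 = 1.334e+04.
Re > 4000 → turbulent. Relative roughness ε/D = 4.6e-05/0.249 = 0.000185. Haaland: 1/√f = -1.8 log₁₀[(0.000185/3.7)^1.11 + 6.9/1.334e+04] = -1.8 log₁₀[1.68e-05 + 0.000517] = 5.89, so f = 0.02882.
Darcy-Weisbach: ΔP = f(L/D)(ρV²/2) = 0.02882·(315/0.249)·(1850·0.0773²/2) = 0.02882·1265·5.527 = 201.5 Pa.
Head loss h_f = ΔP/(ρg) = 201.5/(1850·9.81) = 0.0111 m.

h_f ≈ 0.0111 m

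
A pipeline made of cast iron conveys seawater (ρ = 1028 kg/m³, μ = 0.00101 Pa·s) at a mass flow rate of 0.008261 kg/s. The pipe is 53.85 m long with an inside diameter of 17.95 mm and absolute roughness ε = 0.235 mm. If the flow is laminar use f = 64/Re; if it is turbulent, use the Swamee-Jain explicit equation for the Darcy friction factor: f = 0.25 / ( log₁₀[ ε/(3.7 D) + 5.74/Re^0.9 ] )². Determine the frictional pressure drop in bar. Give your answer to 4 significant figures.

A = πD²/4 = π(0.01795)²/4 = 0.0002531 m²; mean velocity V = ṁ/(ρA) = 0.008261/(1028 · 0.0002531) = 0.03176 m/s.
Reynolds number Re = ρVD/μ = 1028 · 0.03176 · 0.01795 / 0.00101 = 580.2.
Re < 2300 → laminar flow, so f = 64/Re = 64/580.2 = 0.1103 (the turbulent correlation is not needed).
Darcy-Weisbach: ΔP = f(L/D)(ρV²/2) = 0.1103·(53.85/0.01795)·(1028·0.03176²/2) = 0.1103·3000·0.5183 = 171.5 Pa.
ΔP = 171.5 Pa = 0.001715 bar.

ΔP ≈ 0.001715 bar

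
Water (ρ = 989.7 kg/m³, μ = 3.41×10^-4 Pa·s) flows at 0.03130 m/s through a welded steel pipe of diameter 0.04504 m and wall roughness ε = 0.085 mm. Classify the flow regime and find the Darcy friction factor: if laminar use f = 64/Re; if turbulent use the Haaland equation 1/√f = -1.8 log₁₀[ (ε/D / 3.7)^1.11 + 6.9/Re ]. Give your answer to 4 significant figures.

f ≈ 0.04173

Re = ρVD/μ = 989.7·0.0313·0.04504/0.000341 = 4092.
Re > 4000 → turbulent. ε/D = 8.5e-05/0.04504 = 0.00189; Haaland: 1/√f = -1.8 log₁₀[0.000222 + 0.00169] = 4.895, so f = 0.04173.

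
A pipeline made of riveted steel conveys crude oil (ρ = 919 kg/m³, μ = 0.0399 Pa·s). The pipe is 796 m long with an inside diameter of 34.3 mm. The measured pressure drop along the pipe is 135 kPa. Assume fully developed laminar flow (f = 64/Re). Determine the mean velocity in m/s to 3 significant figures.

For laminar flow, f = 64/Re with Re = ρVD/μ, so Darcy-Weisbach reduces to ΔP = 32μLV/D². Solving for V: V = ΔP·D²/(32μL) = 1.35e+05·(0.0343)²/(32·0.0399·796) = 0.1563 m/s.
Check: Re = ρVD/μ = 919·0.1563·0.0343/0.0399 = 123.5 < 2300, so the laminar assumption holds.

V ≈ 0.156 m/s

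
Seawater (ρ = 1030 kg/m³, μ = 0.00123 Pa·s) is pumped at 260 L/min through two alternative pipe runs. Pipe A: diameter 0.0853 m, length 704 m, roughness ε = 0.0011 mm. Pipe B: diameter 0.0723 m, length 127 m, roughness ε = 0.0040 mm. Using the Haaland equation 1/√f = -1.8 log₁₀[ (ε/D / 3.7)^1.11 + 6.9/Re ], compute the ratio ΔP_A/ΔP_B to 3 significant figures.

Pipe A: V = Q/A = 0.004333/0.005715 = 0.7583 m/s; Re = 5.416e+04; ε/D = 1.29e-05; Haaland → f = 0.02038; ΔP_A = f(L/D)(ρV²/2) = 4.98e+04 Pa.
Pipe B: V = Q/A = 0.004333/0.004106 = 1.055 m/s; Re = 6.39e+04; ε/D = 5.53e-05; Haaland → f = 0.01979; ΔP_B = f(L/D)(ρV²/2) = 1.994e+04 Pa.
ΔP_A/ΔP_B = 4.98e+04/1.994e+04 = 2.50.

ΔP_A/ΔP_B ≈ 2.50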